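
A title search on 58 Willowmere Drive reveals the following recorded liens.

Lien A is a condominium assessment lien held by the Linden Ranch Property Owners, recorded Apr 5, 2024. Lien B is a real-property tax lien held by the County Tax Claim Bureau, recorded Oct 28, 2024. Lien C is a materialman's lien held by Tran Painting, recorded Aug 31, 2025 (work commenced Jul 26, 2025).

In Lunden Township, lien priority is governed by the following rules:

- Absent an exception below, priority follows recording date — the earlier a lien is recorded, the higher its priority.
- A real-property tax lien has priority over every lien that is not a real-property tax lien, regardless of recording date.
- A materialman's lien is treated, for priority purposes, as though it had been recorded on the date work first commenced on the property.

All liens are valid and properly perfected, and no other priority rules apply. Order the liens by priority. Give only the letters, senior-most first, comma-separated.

B, A, C

First, effective dates: C is treated as recorded Jul 26, 2025, the work-commencement date.
As a real-property tax lien, B is senior to every other lien.
The other liens, earliest effective date first: A (Apr 5, 2024), C (Jul 26, 2025).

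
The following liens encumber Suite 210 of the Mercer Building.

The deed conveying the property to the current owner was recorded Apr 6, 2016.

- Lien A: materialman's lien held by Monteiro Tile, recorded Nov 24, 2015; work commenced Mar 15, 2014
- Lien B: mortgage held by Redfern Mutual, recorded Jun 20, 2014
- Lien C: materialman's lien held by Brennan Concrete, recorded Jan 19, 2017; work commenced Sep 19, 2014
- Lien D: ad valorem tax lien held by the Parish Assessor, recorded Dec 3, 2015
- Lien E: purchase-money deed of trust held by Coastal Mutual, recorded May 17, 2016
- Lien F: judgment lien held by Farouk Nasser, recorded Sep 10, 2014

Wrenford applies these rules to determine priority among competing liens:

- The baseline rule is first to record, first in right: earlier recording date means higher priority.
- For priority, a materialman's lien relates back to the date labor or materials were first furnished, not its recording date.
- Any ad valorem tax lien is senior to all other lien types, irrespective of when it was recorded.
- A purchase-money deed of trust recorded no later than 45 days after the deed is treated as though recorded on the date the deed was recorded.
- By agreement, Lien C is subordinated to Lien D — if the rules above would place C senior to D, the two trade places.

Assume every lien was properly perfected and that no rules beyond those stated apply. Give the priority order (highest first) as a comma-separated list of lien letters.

D, A, B, F, C, E

Effective dates after the stated exceptions: A relates back to Mar 15, 2014 (work commenced); C's effective date is Sep 19, 2014, when work began; E relates back to the deed date Apr 6, 2016.
D is an ad valorem tax lien, so it outranks all other liens regardless of date.
The other liens, earliest effective date first: A (Mar 15, 2014), B (Jun 20, 2014), F (Sep 10, 2014), C (Sep 19, 2014), E (Apr 6, 2016).
C already ranks below D; the subordination has no effect.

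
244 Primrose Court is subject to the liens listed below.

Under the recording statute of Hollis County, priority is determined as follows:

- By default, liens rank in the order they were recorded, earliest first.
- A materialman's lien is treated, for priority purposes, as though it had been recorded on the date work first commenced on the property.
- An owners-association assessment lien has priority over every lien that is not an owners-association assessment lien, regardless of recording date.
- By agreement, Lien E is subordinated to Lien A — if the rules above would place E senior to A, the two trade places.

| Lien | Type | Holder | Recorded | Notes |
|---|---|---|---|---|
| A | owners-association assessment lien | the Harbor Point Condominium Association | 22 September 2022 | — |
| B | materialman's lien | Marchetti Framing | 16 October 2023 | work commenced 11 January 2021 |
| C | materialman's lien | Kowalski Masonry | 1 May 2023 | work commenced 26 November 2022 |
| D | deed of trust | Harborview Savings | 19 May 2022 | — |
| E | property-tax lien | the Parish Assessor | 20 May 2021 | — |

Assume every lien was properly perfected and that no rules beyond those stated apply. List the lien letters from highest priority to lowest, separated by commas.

Effective dates: B's effective date is 11 January 2021, when work began; C's effective date is 26 November 2022, when work began.
As an owners-association assessment lien, A is senior to every other lien.
Remaining liens by effective date: B (11 January 2021), E (20 May 2021), D (19 May 2022), C (26 November 2022).
E already ranks below A; the subordination has no effect.

A, B, E, D, C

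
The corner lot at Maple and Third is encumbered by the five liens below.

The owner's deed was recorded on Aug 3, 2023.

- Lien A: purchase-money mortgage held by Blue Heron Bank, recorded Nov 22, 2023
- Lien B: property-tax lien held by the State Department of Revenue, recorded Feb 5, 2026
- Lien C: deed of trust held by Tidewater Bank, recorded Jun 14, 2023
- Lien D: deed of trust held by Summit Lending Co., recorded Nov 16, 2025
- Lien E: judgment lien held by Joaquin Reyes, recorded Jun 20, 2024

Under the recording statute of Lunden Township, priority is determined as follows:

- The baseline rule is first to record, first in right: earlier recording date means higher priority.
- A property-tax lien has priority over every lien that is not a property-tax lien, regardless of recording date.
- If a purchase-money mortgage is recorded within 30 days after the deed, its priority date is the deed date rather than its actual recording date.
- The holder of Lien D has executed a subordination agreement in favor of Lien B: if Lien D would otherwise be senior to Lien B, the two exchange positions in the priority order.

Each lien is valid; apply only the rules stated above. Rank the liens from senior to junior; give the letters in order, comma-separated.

Effective dates: A was recorded 111 days after the deed — beyond 30 days — so no relation-back applies.
B, as a property-tax lien, has superpriority and ranks first.
Among the remaining liens, by effective date: C (Jun 14, 2023), A (Nov 22, 2023), E (Jun 20, 2024), D (Nov 16, 2025).
D already ranks below B; the subordination has no effect.

B, C, A, E, D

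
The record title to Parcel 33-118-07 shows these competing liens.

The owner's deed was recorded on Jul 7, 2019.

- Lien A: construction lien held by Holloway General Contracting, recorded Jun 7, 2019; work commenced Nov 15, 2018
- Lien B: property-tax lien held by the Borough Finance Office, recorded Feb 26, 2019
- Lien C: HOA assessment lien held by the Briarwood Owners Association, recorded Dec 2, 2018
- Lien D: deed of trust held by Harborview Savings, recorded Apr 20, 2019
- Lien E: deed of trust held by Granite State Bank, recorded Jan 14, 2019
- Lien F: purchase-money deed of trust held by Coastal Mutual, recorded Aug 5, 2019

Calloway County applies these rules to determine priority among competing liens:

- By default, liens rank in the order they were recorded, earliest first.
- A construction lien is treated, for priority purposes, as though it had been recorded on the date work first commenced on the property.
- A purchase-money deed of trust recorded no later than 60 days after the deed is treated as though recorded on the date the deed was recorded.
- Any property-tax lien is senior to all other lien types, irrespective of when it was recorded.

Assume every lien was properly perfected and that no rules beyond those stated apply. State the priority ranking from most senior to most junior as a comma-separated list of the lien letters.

First, effective dates: A is treated as recorded Nov 15, 2018, the work-commencement date; F was recorded within the 60-day window, so its effective date is the deed date Jul 7, 2019.
B is a property-tax lien, so it outranks all other liens regardless of date.
Among the remaining liens, by effective date: A (Nov 15, 2018), C (Dec 2, 2018), E (Jan 14, 2019), D (Apr 20, 2019), F (Jul 7, 2019).

B, A, C, E, D, F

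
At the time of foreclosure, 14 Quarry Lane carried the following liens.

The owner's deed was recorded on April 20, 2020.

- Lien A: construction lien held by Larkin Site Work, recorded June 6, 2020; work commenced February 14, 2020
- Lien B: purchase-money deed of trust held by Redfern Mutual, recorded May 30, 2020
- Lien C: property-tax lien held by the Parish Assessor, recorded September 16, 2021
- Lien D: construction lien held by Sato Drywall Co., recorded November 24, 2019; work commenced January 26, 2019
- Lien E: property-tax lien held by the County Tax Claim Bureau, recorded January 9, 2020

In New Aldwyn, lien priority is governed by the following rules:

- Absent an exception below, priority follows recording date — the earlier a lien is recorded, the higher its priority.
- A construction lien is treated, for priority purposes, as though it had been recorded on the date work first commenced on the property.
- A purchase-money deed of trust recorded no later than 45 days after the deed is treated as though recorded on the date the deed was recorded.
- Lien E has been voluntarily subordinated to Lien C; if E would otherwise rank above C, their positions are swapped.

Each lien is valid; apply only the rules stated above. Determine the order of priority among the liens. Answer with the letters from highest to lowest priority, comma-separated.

D, C, A, B, E

First, effective dates: A's effective date is February 14, 2020, when work began; B's effective date is the deed date, April 20, 2020; D relates back to January 26, 2019 (work commenced).
By effective date, earliest first: D (January 26, 2019), E (January 9, 2020), A (February 14, 2020), B (April 20, 2020), C (September 16, 2021).
The subordination applies — E was senior to C — so E and C swap.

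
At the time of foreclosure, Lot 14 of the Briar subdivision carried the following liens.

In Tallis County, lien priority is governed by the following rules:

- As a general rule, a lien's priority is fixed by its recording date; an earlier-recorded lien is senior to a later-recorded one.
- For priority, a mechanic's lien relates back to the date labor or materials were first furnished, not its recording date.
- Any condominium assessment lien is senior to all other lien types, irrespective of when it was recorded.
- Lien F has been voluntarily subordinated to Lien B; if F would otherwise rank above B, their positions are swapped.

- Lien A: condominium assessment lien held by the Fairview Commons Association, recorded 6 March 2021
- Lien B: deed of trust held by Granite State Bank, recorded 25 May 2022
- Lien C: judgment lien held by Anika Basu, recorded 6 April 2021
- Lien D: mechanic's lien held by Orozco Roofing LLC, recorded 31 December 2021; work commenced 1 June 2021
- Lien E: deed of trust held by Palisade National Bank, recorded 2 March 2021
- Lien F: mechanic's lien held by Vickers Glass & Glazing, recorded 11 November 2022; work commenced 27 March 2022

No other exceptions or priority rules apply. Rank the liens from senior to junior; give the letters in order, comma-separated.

Effective dates after the stated exceptions: D's effective date is 1 June 2021, when work began; F relates back to 27 March 2022 (work commenced).
A, as a condominium assessment lien, has superpriority and ranks first.
The other liens, earliest effective date first: E (2 March 2021), C (6 April 2021), D (1 June 2021), F (27 March 2022), B (25 May 2022).
F would otherwise be senior to B, so under the subordination agreement F and B exchange positions.

A, E, C, D, B, F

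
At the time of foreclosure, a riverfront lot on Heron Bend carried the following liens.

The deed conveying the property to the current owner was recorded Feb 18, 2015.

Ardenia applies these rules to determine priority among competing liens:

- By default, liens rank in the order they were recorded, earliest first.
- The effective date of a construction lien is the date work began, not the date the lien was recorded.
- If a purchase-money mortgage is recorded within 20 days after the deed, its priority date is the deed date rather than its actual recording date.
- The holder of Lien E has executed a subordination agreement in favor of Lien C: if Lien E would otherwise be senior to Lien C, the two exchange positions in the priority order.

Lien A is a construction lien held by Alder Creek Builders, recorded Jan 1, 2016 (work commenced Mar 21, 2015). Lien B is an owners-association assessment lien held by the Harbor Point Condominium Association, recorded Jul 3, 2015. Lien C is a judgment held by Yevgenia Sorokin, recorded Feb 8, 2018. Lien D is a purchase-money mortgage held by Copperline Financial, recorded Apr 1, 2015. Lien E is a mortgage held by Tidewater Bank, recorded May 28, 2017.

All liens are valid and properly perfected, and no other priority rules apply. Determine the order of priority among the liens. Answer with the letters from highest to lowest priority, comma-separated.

Adjusting effective dates: A's effective date is Mar 21, 2015, when work began; D was recorded 42 days after the deed, outside the 20-day window, so it keeps its recording date.
By effective date, earliest first: A (Mar 21, 2015), D (Apr 1, 2015), B (Jul 3, 2015), E (May 28, 2017), C (Feb 8, 2018).
E is senior to C before the subordination, so the two trade places.

A, D, B, C, E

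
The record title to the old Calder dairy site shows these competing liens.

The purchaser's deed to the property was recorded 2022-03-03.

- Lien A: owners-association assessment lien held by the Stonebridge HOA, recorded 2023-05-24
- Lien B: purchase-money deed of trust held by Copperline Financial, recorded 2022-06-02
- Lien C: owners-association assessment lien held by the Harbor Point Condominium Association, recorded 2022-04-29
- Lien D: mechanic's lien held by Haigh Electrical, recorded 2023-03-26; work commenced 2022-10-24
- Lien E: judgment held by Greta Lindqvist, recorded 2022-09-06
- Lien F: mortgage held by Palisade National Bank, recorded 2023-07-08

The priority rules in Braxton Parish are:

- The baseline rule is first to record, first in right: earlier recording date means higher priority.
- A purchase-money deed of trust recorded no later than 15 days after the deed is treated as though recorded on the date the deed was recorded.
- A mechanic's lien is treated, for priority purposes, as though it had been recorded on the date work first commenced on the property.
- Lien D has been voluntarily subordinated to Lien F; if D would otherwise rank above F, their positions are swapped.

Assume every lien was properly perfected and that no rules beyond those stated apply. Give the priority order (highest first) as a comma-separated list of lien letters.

Adjusting effective dates: B missed the 15-day window (91 days after the deed), so its recording date stands; D relates back to 2022-10-24 (work commenced).
Ordering by effective date: C (2022-04-29), B (2022-06-02), E (2022-09-06), D (2022-10-24), A (2023-05-24), F (2023-07-08).
The subordination applies — D was senior to F — so D and F swap.

C, B, E, F, A, D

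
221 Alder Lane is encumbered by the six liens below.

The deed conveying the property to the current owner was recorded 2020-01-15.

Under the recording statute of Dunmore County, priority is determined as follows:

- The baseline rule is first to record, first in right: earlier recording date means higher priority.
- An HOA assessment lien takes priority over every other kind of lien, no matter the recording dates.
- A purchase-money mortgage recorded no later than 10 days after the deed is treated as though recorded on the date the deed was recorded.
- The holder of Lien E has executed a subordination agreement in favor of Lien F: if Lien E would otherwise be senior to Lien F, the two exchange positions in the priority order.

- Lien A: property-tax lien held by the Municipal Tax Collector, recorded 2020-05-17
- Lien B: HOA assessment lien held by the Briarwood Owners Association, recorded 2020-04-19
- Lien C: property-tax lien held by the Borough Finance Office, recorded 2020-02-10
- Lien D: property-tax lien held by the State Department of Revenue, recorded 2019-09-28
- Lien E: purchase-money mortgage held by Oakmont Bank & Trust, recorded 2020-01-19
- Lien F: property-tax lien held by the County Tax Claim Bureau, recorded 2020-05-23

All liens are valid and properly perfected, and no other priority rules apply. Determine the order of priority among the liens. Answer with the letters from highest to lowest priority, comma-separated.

Adjusting effective dates: E relates back to the deed date 2020-01-15.
B is an HOA assessment lien and takes priority over every other lien.
Among the remaining liens, by effective date: D (2019-09-28), E (2020-01-15), C (2020-02-10), A (2020-05-17), F (2020-05-23).
E is senior to F before the subordination, so the two trade places.

B, D, F, C, A, E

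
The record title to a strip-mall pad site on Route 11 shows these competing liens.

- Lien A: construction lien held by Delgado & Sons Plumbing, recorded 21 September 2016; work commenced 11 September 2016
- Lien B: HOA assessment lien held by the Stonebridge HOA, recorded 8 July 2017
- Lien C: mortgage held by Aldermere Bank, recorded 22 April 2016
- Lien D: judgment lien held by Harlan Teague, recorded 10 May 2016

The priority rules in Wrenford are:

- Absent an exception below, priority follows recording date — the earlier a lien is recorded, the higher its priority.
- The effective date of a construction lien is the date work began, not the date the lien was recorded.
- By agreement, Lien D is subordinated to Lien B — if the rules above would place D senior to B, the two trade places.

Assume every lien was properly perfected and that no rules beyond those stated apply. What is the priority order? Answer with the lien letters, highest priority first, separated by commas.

C, B, A, D

Effective dates after the stated exceptions: A is treated as recorded 11 September 2016, the work-commencement date.
Ordering by effective date: C (22 April 2016), D (10 May 2016), A (11 September 2016), B (8 July 2017).
D would otherwise be senior to B, so under the subordination agreement D and B exchange positions.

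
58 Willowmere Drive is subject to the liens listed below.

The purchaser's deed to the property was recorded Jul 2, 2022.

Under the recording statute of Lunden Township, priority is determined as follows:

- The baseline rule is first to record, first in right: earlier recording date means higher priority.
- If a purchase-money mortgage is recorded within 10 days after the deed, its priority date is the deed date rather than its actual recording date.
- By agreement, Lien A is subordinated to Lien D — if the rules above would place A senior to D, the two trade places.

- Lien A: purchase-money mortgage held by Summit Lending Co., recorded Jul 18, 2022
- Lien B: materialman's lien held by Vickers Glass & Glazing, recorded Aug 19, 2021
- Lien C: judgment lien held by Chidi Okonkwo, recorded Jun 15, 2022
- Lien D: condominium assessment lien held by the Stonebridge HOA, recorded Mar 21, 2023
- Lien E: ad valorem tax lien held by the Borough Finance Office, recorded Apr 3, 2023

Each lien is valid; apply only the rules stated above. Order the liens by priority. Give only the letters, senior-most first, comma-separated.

Effective dates: A was recorded 16 days after the deed, outside the 10-day window, so it keeps its recording date.
By effective date, earliest first: B (Aug 19, 2021), C (Jun 15, 2022), A (Jul 18, 2022), D (Mar 21, 2023), E (Apr 3, 2023).
Because A would otherwise rank above D, the subordination swaps them.

B, C, D, A, E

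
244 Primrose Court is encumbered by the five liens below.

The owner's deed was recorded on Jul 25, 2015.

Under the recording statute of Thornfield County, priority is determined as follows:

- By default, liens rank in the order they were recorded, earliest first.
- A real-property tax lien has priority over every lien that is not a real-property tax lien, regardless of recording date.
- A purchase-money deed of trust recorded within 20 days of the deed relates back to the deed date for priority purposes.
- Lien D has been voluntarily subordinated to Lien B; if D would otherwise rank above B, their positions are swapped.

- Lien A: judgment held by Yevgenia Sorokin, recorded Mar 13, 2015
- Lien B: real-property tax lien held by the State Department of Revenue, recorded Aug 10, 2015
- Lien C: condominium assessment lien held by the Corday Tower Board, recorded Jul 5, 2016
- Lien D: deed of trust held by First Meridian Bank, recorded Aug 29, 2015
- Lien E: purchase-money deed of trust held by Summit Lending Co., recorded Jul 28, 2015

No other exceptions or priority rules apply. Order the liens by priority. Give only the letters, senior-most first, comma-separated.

Adjusting effective dates: E was recorded within the 20-day window, so its effective date is the deed date Jul 25, 2015.
B is a real-property tax lien, so it outranks all other liens regardless of date.
Among the remaining liens, by effective date: A (Mar 13, 2015), E (Jul 25, 2015), D (Aug 29, 2015), C (Jul 5, 2016).
D already ranks below B; the subordination has no effect.

B, A, E, D, C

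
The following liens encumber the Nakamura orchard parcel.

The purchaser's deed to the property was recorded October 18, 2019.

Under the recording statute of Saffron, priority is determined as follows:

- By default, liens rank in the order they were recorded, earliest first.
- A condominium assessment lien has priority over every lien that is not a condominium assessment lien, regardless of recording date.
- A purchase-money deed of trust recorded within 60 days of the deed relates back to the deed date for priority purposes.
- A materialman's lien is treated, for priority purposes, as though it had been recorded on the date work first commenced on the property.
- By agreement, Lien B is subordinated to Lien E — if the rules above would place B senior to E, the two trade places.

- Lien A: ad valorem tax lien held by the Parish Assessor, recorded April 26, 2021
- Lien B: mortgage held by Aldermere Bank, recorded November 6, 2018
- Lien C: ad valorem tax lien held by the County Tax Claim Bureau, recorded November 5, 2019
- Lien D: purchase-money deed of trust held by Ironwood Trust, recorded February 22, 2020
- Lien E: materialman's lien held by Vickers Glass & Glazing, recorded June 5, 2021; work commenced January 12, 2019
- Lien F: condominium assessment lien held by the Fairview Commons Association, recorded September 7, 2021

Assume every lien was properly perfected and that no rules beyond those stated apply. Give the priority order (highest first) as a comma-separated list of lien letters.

First, effective dates: D missed the 60-day window (127 days after the deed), so its recording date stands; E relates back to January 12, 2019 (work commenced).
As a condominium assessment lien, F is senior to every other lien.
Ordering the rest by effective date: B (November 6, 2018), E (January 12, 2019), C (November 5, 2019), D (February 22, 2020), A (April 26, 2021).
The subordination applies — B was senior to E — so B and E swap.

F, E, B, C, D, A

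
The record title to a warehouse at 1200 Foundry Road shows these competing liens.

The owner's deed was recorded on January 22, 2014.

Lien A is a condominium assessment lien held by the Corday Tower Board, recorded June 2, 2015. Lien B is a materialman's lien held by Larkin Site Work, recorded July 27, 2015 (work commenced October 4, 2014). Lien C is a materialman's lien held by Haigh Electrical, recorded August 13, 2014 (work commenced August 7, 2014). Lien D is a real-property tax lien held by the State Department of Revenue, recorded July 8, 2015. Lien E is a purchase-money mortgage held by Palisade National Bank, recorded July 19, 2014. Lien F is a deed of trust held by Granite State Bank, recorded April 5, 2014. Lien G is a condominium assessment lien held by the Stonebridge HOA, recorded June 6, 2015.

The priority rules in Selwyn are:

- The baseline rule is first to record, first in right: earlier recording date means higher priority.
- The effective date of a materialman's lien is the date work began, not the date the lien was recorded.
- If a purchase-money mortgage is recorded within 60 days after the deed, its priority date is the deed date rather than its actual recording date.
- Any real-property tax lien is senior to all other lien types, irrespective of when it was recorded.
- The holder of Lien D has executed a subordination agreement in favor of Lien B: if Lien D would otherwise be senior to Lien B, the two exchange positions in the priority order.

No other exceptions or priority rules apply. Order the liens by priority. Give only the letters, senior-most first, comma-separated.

B, F, E, C, D, A, G

First, effective dates: B relates back to October 4, 2014 (work commenced); C is treated as recorded August 7, 2014, the work-commencement date; E missed the 60-day window (178 days after the deed), so its recording date stands.
D is a real-property tax lien and takes priority over every other lien.
Among the remaining liens, by effective date: F (April 5, 2014), E (July 19, 2014), C (August 7, 2014), B (October 4, 2014), A (June 2, 2015), G (June 6, 2015).
D would otherwise be senior to B, so under the subordination agreement D and B exchange positions.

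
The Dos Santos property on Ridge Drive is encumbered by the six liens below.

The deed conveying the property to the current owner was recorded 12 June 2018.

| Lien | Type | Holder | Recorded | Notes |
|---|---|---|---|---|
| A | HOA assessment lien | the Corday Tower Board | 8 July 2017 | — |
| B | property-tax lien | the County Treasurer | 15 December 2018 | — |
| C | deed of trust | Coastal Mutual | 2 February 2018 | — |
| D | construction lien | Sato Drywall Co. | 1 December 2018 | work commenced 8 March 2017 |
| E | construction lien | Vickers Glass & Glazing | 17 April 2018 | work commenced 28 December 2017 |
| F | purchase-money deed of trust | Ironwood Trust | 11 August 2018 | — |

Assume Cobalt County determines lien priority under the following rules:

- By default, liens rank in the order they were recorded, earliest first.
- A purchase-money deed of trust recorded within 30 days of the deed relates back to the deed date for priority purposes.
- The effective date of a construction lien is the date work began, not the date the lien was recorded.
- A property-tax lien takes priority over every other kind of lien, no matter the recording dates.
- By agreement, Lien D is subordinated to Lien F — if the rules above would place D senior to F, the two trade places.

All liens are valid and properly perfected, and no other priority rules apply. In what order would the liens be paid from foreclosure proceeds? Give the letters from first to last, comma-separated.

B, F, A, E, C, D

Effective dates: D is treated as recorded 8 March 2017, the work-commencement date; E is treated as recorded 28 December 2017, the work-commencement date; F missed the 30-day window (60 days after the deed), so its recording date stands.
As a property-tax lien, B is senior to every other lien.
The other liens, earliest effective date first: D (8 March 2017), A (8 July 2017), E (28 December 2017), C (2 February 2018), F (11 August 2018).
Because D would otherwise rank above F, the subordination swaps them.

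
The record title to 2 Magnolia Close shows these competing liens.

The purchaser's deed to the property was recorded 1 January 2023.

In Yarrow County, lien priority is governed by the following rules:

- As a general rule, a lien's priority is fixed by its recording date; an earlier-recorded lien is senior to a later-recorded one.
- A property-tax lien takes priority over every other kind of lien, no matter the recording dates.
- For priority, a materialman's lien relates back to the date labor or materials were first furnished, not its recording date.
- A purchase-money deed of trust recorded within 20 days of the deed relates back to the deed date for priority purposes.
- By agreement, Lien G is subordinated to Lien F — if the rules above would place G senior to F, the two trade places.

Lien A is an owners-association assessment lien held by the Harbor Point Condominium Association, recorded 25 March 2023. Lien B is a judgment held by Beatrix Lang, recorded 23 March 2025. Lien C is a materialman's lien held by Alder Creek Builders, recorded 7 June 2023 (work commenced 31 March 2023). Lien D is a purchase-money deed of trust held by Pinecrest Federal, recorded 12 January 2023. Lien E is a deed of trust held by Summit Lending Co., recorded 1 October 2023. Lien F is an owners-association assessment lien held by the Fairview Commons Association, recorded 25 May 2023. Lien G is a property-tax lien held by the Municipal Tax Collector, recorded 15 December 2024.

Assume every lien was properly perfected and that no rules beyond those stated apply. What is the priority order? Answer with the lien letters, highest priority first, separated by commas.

F, D, A, C, G, E, B

Effective dates: C is treated as recorded 31 March 2023, the work-commencement date; D's effective date is the deed date, 1 January 2023.
G is a property-tax lien, so it outranks all other liens regardless of date.
Among the remaining liens, by effective date: D (1 January 2023), A (25 March 2023), C (31 March 2023), F (25 May 2023), E (1 October 2023), B (23 March 2025).
G is senior to F before the subordination, so the two trade places.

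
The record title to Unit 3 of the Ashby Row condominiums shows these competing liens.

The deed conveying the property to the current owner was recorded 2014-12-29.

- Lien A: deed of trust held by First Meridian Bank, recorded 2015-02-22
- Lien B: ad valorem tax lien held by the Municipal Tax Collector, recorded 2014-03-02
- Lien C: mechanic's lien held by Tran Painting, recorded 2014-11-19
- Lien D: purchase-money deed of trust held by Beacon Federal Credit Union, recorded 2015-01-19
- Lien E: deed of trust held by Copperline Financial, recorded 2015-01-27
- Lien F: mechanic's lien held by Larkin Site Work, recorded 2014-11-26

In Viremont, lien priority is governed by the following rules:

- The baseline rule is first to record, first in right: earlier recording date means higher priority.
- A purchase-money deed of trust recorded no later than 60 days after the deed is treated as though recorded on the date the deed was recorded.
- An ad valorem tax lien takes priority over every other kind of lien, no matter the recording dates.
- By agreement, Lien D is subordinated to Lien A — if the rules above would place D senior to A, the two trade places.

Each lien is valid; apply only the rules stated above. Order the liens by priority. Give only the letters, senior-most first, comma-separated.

Effective dates: D's effective date is the deed date, 2014-12-29.
B, as an ad valorem tax lien, has superpriority and ranks first.
Ordering the rest by effective date: C (2014-11-19), F (2014-11-26), D (2014-12-29), E (2015-01-27), A (2015-02-22).
Because D would otherwise rank above A, the subordination swaps them.

B, C, F, A, E, D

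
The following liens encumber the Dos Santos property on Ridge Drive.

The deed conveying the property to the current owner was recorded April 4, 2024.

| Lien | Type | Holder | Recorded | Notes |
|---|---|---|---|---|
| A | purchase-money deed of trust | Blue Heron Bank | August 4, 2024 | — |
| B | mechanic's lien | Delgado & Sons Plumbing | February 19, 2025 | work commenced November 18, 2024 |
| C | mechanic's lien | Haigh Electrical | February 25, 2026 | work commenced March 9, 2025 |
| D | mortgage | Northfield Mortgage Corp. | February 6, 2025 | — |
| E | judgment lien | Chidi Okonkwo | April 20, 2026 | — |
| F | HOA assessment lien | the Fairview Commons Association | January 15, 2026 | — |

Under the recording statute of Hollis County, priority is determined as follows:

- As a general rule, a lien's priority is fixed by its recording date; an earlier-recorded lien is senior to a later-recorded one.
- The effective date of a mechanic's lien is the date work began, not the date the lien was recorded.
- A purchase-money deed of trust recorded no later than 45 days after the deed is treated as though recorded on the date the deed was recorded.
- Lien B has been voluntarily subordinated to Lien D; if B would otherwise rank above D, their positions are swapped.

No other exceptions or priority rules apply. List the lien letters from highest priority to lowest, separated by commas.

First, effective dates: A missed the 45-day window (122 days after the deed), so its recording date stands; B relates back to November 18, 2024 (work commenced); C is treated as recorded March 9, 2025, the work-commencement date.
By effective date, earliest first: A (August 4, 2024), B (November 18, 2024), D (February 6, 2025), C (March 9, 2025), F (January 15, 2026), E (April 20, 2026).
The subordination applies — B was senior to D — so B and D swap.

A, D, B, C, F, E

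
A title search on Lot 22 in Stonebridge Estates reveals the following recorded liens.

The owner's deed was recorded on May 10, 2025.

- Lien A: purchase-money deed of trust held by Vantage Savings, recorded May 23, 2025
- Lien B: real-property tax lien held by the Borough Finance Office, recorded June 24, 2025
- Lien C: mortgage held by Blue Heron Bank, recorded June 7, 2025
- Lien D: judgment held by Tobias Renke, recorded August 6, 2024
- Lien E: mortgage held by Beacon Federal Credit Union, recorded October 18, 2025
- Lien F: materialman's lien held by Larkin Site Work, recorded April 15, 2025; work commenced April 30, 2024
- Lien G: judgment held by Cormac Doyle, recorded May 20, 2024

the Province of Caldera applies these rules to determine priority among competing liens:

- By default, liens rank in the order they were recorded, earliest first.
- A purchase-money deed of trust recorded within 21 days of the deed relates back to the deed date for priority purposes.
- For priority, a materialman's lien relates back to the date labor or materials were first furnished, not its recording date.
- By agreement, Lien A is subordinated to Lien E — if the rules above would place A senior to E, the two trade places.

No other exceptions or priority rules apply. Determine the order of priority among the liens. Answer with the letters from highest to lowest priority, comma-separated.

Effective dates after the stated exceptions: A's effective date is the deed date, May 10, 2025; F is treated as recorded April 30, 2024, the work-commencement date.
By effective date, earliest first: F (April 30, 2024), G (May 20, 2024), D (August 6, 2024), A (May 10, 2025), C (June 7, 2025), B (June 24, 2025), E (October 18, 2025).
Because A would otherwise rank above E, the subordination swaps them.

F, G, D, E, C, B, A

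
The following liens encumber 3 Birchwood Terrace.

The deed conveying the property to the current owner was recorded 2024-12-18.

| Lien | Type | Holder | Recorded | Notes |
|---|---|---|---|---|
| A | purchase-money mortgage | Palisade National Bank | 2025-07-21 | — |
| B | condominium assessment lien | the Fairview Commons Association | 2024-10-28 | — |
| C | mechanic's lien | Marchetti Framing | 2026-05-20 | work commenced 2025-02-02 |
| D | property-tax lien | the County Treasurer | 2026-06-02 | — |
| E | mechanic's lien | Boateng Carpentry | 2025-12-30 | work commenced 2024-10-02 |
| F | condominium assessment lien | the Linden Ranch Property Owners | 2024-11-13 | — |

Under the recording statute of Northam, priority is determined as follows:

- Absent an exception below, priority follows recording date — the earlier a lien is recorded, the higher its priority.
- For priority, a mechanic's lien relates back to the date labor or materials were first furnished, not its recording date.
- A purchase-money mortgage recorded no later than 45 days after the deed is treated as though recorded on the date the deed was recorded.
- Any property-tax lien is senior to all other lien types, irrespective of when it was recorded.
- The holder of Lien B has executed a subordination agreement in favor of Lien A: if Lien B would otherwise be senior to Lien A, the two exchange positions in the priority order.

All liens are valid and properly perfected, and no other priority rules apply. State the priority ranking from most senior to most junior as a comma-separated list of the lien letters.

D, E, A, F, C, B

Adjusting effective dates: A missed the 45-day window (215 days after the deed), so its recording date stands; C is treated as recorded 2025-02-02, the work-commencement date; E relates back to 2024-10-02 (work commenced).
D, as a property-tax lien, has superpriority and ranks first.
Among the remaining liens, by effective date: E (2024-10-02), B (2024-10-28), F (2024-11-13), C (2025-02-02), A (2025-07-21).
The subordination applies — B was senior to A — so B and A swap.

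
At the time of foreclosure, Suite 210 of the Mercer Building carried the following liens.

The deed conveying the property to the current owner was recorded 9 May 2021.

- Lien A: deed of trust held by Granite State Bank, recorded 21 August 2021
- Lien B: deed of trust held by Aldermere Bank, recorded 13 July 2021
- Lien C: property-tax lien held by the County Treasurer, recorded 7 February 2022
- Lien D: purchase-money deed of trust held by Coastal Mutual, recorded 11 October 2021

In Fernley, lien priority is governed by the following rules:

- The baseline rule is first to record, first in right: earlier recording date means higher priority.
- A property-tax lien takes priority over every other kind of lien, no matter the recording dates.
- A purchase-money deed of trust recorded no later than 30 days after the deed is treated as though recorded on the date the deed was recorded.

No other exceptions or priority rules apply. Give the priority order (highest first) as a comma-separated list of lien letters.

C, B, A, D

Effective dates after the stated exceptions: D was recorded 155 days after the deed, outside the 30-day window, so it keeps its recording date.
C is a property-tax lien and takes priority over every other lien.
Remaining liens by effective date: B (13 July 2021), A (21 August 2021), D (11 October 2021).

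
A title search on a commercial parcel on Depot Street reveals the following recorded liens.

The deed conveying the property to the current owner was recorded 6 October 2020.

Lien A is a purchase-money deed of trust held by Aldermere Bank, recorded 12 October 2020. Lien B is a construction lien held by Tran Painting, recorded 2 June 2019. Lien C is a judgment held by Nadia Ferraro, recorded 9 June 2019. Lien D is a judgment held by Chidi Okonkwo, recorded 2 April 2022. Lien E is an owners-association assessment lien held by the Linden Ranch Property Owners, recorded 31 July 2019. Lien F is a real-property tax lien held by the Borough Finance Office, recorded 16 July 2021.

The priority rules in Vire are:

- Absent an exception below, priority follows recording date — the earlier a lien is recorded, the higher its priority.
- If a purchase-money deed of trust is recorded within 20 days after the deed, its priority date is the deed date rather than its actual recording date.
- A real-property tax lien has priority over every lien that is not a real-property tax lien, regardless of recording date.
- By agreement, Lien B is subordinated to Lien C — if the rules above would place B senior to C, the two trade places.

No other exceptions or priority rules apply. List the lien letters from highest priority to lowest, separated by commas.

F, C, B, E, A, D

Effective dates: A's effective date is the deed date, 6 October 2020.
F is a real-property tax lien, so it outranks all other liens regardless of date.
Ordering the rest by effective date: B (2 June 2019), C (9 June 2019), E (31 July 2019), A (6 October 2020), D (2 April 2022).
The subordination applies — B was senior to C — so B and C swap.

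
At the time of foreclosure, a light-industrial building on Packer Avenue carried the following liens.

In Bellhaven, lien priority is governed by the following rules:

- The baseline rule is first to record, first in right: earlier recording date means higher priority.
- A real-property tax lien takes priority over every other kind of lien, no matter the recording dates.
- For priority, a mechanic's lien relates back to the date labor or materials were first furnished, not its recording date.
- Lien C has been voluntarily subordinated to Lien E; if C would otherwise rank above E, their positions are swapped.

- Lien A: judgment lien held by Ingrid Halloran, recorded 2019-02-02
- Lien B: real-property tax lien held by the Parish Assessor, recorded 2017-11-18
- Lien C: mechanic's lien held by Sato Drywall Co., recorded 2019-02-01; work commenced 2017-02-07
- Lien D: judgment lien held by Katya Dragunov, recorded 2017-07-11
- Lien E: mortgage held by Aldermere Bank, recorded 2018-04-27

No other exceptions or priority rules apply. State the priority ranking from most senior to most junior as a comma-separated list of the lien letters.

B, E, D, C, A

Adjusting effective dates: C's effective date is 2017-02-07, when work began.
B is a real-property tax lien, so it outranks all other liens regardless of date.
Remaining liens by effective date: C (2017-02-07), D (2017-07-11), E (2018-04-27), A (2019-02-02).
C would otherwise be senior to E, so under the subordination agreement C and E exchange positions.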